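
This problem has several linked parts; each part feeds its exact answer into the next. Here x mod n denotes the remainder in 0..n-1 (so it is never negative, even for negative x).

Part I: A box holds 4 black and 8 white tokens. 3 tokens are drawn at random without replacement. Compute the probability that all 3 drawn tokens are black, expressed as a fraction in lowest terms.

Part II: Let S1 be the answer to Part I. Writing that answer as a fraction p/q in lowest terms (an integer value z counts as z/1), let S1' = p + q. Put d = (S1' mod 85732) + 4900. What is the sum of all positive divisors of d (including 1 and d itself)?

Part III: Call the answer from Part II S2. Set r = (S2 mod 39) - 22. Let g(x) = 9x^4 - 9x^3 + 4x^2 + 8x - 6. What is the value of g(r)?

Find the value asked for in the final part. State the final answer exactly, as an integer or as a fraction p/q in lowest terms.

Part I: total draws C(12,3) = 220; favorable C(4,3) = 4; P = 1/55; answer 1/55
Part II: S1 = 1/55; threaded value p + q = 56; d = 4956; 4956 = 2^2 * 3 * 7 * 59; sigma = (1 + 2 + 4) * (1 + 3) * (1 + 7) * (1 + 59) = 7 * 4 * 8 * 60 = 13440; answer 13440
Part III: S2 = 13440; r = 2; 9*(2)^4 - 9*(2)^3 + 4*(2)^2 + 8*(2)^1 - 6 = (144) + (-72) + (16) + (16) + (-6) = 98; answer 98

98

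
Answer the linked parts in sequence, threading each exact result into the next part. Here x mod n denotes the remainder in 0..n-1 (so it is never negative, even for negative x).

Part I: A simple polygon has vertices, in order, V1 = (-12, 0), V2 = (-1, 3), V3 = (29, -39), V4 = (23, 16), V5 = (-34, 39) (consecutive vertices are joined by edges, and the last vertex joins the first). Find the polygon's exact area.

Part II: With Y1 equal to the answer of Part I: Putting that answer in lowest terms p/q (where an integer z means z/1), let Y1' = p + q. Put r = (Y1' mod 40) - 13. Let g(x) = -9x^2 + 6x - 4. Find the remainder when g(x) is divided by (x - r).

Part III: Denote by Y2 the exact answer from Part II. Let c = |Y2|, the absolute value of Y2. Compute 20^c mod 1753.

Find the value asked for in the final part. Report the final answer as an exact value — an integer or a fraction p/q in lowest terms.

250

Part I: cross terms: (-12*3 - -1*0)=-36, (-1*-39 - 29*3)=-48, (29*16 - 23*-39)=1361, (23*39 - -34*16)=1441, (-34*0 - -12*39)=468; twice the area = |3186| = 3186; area = 1593; answer 1593
Part II: Y1 = 1593; threaded value p + q = 1594; r = 21; remainder = value at the root: -9*(21)^2 + 6*(21)^1 - 4 = (-3969) + (126) + (-4) = -3847; answer -3847
Part III: Y2 = -3847; c = 3847; squarings mod 1753: 20^1=20, 20^2=400, 20^4=477, 20^8=1392, 20^16=599, 20^32=1189, 20^64=803, 20^128=1458, 20^256=1128, 20^512=1459, 20^1024=539, 20^2048=1276; 20^3847 = 20^1 * 20^2 * 20^4 * 20^256 * 20^512 * 20^1024 * 20^2048 = 250 (mod 1753); answer 250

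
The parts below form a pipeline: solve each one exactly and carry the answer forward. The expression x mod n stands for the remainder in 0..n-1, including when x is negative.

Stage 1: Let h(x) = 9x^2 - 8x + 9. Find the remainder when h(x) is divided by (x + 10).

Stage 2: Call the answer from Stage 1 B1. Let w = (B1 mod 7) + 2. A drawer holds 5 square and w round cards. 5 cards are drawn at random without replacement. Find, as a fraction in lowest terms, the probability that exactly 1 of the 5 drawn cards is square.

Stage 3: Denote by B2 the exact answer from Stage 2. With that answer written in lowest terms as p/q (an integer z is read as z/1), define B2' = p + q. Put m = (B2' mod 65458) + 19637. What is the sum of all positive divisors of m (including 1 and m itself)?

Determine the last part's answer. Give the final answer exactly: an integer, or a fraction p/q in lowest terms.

Stage 1: remainder = value at the root: 9*(-10)^2 - 8*(-10)^1 + 9 = (900) + (80) + (9) = 989; answer 989
Stage 2: B1 = 989; w = 4; total draws C(9,5) = 126; favorable C(5,1)*C(4,4) = 5; P = 5/126; answer 5/126
Stage 3: B2 = 5/126; threaded value p + q = 131; m = 19768; 19768 = 2^3 * 7 * 353; sigma = (1 + 2 + 4 + 8) * (1 + 7) * (1 + 353) = 15 * 8 * 354 = 42480; answer 42480

42480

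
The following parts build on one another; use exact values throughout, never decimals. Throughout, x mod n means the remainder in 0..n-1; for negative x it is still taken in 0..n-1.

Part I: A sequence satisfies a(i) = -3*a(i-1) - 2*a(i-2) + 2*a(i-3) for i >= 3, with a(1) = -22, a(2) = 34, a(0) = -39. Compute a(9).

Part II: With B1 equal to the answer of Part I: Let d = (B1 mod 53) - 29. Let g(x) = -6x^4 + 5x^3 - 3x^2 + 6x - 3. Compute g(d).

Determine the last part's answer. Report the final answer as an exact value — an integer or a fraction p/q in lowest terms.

-6771

Part I: a(3) = -3*(34) - 2*(-22) + 2*(-39) = -136; iterating: a(3)=-136, a(4)=296, a(5)=-548, a(6)=780, a(7)=-652, a(8)=-700, a(9)=4964; answer 4964
Part II: B1 = 4964; d = 6; -6*(6)^4 + 5*(6)^3 - 3*(6)^2 + 6*(6)^1 - 3 = (-7776) + (1080) + (-108) + (36) + (-3) = -6771; answer -6771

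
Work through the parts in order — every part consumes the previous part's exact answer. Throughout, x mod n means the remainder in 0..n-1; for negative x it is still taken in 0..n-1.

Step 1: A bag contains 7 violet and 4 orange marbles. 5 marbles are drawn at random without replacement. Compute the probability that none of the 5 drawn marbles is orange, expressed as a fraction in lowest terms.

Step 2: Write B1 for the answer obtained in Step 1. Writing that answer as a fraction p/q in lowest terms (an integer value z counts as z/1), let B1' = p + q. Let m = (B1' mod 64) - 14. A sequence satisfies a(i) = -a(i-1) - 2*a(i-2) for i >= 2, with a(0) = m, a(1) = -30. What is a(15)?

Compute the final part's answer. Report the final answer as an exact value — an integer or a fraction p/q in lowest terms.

1032

Step 1: total draws C(11,5) = 462; favorable C(7,5) = 21; P = 1/22; answer 1/22
Step 2: B1 = 1/22; threaded value p + q = 23; m = 9; a(2) = -1*(-30) - 2*(9) = 12; iterating: a(2)=12, a(3)=48, a(4)=-72, a(5)=-24, a(6)=168, a(7)=-120, a(8)=-216, a(9)=456, a(10)=-24, a(11)=-888, a(12)=936, a(13)=840, a(14)=-2712, a(15)=1032; answer 1032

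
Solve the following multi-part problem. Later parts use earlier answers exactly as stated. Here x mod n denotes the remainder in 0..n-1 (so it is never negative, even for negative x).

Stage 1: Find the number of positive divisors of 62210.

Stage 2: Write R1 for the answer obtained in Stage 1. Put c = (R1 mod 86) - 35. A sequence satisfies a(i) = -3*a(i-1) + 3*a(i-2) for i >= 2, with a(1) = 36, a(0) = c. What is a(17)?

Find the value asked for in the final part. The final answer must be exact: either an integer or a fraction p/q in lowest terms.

86478972921

Stage 1: 62210 = 2 * 5 * 6221; number of divisors = (1+1) * (1+1) * (1+1) = 8; answer 8
Stage 2: R1 = 8; c = -27; a(2) = -3*(36) + 3*(-27) = -189; iterating: a(2)=-189, a(3)=675, a(4)=-2592, a(5)=9801, a(6)=-37179, a(7)=140940, a(8)=-534357, a(9)=2025891, a(10)=-7680744, a(11)=29119905, a(12)=-110401947, a(13)=418565556, a(14)=-1586902509, a(15)=6016404195, a(16)=-22809920112, a(17)=86478972921; answer 86478972921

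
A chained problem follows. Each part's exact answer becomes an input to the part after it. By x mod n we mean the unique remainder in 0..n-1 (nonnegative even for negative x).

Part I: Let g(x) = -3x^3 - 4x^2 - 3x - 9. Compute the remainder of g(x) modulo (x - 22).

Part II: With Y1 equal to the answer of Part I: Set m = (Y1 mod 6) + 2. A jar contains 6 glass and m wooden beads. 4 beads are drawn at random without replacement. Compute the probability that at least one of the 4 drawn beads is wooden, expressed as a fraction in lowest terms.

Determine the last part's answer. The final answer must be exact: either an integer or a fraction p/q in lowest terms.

140/143

Part I: remainder = value at the root: -3*(22)^3 - 4*(22)^2 - 3*(22)^1 - 9 = (-31944) + (-1936) + (-66) + (-9) = -33955; answer -33955
Part II: Y1 = -33955; m = 7; total draws C(13,4) = 715; complement C(6,4) = 15; favorable 715 - 15 = 700; P = 140/143; answer 140/143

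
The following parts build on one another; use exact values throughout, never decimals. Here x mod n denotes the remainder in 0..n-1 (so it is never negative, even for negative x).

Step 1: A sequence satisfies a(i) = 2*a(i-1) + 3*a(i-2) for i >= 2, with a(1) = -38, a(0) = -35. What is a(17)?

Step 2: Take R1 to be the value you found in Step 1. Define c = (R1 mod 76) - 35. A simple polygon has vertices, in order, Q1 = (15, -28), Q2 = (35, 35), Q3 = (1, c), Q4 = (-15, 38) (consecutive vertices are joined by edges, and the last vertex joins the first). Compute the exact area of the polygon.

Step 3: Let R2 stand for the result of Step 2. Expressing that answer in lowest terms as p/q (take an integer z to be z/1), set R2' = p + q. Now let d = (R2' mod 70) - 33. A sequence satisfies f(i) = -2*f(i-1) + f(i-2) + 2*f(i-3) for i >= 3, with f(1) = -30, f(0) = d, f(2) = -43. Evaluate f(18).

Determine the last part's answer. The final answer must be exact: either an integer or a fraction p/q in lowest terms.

Step 1: a(2) = 2*(-38) + 3*(-35) = -181; iterating: a(2)=-181, a(3)=-476, a(4)=-1495, a(5)=-4418, a(6)=-13321, a(7)=-39896, a(8)=-119755, a(9)=-359198, a(10)=-1077661, a(11)=-3232916, a(12)=-9698815, a(13)=-29096378, a(14)=-87289201, a(15)=-261867536, a(16)=-785602675, a(17)=-2356807958; answer -2356807958
Step 2: R1 = -2356807958; c = 39; cross terms: (15*35 - 35*-28)=1505, (35*39 - 1*35)=1330, (1*38 - -15*39)=623, (-15*-28 - 15*38)=-150; twice the area = |3308| = 3308; area = 1654; answer 1654
Step 3: R2 = 1654; threaded value p + q = 1655; d = 12; f(3) = -2*(-43) + 1*(-30) + 2*(12) = 80; iterating: f(3)=80, f(4)=-263, f(5)=520, f(6)=-1143, f(7)=2280, f(8)=-4663, f(9)=9320, f(10)=-18743, f(11)=37480, f(12)=-75063, f(13)=150120, f(14)=-300343, f(15)=600680, f(16)=-1201463, f(17)=2402920, f(18)=-4805943; answer -4805943

-4805943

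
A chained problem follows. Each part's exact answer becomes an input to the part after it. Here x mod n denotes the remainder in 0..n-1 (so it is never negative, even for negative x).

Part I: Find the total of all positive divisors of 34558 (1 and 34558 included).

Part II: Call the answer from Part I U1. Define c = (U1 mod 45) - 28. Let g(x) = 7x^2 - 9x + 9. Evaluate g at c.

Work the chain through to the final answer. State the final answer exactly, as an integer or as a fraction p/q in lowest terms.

Part I: 34558 = 2 * 37 * 467; sigma = (1 + 2) * (1 + 37) * (1 + 467) = 3 * 38 * 468 = 53352; answer 53352
Part II: U1 = 53352; c = -1; 7*(-1)^2 - 9*(-1)^1 + 9 = (7) + (9) + (9) = 25; answer 25

25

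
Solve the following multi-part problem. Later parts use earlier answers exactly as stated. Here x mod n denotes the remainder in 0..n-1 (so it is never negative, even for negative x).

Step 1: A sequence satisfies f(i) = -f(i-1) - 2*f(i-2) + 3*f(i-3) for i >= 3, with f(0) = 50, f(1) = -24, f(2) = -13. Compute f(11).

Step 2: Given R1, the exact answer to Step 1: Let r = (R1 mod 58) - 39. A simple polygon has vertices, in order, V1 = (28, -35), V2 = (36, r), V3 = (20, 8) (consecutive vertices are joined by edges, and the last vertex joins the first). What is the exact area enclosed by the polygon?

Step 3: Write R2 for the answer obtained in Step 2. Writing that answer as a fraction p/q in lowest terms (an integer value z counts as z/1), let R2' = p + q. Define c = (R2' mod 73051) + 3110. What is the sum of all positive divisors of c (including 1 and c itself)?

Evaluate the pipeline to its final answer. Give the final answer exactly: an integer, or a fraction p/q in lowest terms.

4784

Step 1: f(3) = -1*(-13) - 2*(-24) + 3*(50) = 211; iterating: f(3)=211, f(4)=-257, f(5)=-204, f(6)=1351, f(7)=-1714, f(8)=-1600, f(9)=9081, f(10)=-11023, f(11)=-11939; answer -11939
Step 2: R1 = -11939; r = -30; cross terms: (28*-30 - 36*-35)=420, (36*8 - 20*-30)=888, (20*-35 - 28*8)=-924; twice the area = |384| = 384; area = 192; answer 192
Step 3: R2 = 192; threaded value p + q = 193; c = 3303; 3303 = 3^2 * 367; sigma = (1 + 3 + 9) * (1 + 367) = 13 * 368 = 4784; answer 4784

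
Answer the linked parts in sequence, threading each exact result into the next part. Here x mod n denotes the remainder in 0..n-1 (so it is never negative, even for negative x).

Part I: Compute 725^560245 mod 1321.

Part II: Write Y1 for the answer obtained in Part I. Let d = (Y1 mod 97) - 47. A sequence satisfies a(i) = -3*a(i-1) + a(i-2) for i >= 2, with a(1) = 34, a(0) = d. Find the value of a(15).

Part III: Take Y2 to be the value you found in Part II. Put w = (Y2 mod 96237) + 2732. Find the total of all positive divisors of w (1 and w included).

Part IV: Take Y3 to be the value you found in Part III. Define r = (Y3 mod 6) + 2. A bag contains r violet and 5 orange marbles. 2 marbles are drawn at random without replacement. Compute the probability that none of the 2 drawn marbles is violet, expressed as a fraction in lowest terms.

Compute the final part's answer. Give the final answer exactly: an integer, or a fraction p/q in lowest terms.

5/18

Part I: squarings mod 1321: 725^1=725, 725^2=1188, 725^4=516, 725^8=735, 725^16=1257, 725^32=133, 725^64=516, 725^128=735, 725^256=1257, 725^512=133, 725^1024=516, 725^2048=735, 725^4096=1257, 725^8192=133, 725^16384=516, 725^32768=735, 725^65536=1257, 725^131072=133, 725^262144=516, 725^524288=735; 725^560245 = 725^1 * 725^4 * 725^16 * 725^32 * 725^64 * 725^1024 * 725^2048 * 725^32768 * 725^524288 = 257 (mod 1321); answer 257
Part II: Y1 = 257; d = 16; a(2) = -3*(34) + 1*(16) = -86; iterating: a(2)=-86, a(3)=292, a(4)=-962, a(5)=3178, a(6)=-10496, a(7)=34666, a(8)=-114494, a(9)=378148, a(10)=-1248938, a(11)=4124962, a(12)=-13623824, a(13)=44996434, a(14)=-148613126, a(15)=490835812; answer 490835812
Part III: Y2 = 490835812; w = 29844; 29844 = 2^2 * 3^2 * 829; sigma = (1 + 2 + 4) * (1 + 3 + 9) * (1 + 829) = 7 * 13 * 830 = 75530; answer 75530
Part IV: Y3 = 75530; r = 4; total draws C(9,2) = 36; favorable C(5,2) = 10; P = 5/18; answer 5/18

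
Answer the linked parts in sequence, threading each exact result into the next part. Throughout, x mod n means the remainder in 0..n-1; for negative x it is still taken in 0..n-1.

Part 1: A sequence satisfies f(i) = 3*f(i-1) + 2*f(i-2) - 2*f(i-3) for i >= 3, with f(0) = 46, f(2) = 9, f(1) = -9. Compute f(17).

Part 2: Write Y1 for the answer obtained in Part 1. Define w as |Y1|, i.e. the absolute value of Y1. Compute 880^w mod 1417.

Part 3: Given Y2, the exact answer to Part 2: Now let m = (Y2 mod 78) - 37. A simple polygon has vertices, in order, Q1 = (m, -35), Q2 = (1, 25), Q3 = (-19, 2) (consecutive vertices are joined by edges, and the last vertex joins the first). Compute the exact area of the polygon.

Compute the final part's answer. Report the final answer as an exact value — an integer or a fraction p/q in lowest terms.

947/2

Part 1: f(3) = 3*(9) + 2*(-9) - 2*(46) = -83; iterating: f(3)=-83, f(4)=-213, f(5)=-823, f(6)=-2729, f(7)=-9407, f(8)=-32033, f(9)=-109455, f(10)=-373617, f(11)=-1275695, f(12)=-4355409, f(13)=-14870383, f(14)=-50770577, f(15)=-173341679, f(16)=-591825425, f(17)=-2020618479; answer -2020618479
Part 2: Y1 = -2020618479; w = 2020618479; squarings mod 1417: 880^1=880, 880^2=718, 880^4=1153, 880^8=263, 880^16=1153, 880^32=263, 880^64=1153, 880^128=263, 880^256=1153, 880^512=263, 880^1024=1153, 880^2048=263, 880^4096=1153, 880^8192=263, 880^16384=1153, 880^32768=263, 880^65536=1153, 880^131072=263, 880^262144=1153, 880^524288=263, 880^1048576=1153, 880^2097152=263, 880^4194304=1153, 880^8388608=263, 880^16777216=1153, 880^33554432=263, 880^67108864=1153, 880^134217728=263, 880^268435456=1153, 880^536870912=263, 880^1073741824=1153; 880^2020618479 = 880^1 * 880^2 * 880^4 * 880^8 * 880^32 * 880^64 * 880^128 * 880^4096 * 880^8192 * 880^1048576 * 880^2097152 * 880^4194304 * 880^134217728 * 880^268435456 * 880^536870912 * 880^1073741824 = 1275 (mod 1417); answer 1275
Part 3: Y2 = 1275; m = -10; cross terms: (-10*25 - 1*-35)=-215, (1*2 - -19*25)=477, (-19*-35 - -10*2)=685; twice the area = |947| = 947; area = 947/2; answer 947/2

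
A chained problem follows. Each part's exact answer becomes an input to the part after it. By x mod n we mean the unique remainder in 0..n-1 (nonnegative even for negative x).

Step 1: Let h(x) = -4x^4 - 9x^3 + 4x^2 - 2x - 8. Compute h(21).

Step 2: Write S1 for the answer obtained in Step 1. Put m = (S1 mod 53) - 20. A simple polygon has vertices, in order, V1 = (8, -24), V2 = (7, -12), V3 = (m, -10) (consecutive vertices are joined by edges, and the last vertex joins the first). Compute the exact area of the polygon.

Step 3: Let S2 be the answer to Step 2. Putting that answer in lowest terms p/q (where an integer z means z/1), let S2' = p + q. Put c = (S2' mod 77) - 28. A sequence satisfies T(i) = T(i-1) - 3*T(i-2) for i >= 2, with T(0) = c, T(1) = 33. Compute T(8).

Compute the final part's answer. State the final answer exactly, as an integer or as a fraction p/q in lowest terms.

Step 1: -4*(21)^4 - 9*(21)^3 + 4*(21)^2 - 2*(21)^1 - 8 = (-777924) + (-83349) + (1764) + (-42) + (-8) = -859559; answer -859559
Step 2: S1 = -859559; m = 28; cross terms: (8*-12 - 7*-24)=72, (7*-10 - 28*-12)=266, (28*-24 - 8*-10)=-592; twice the area = |-254| = 254; area = 127; answer 127
Step 3: S2 = 127; threaded value p + q = 128; c = 23; T(2) = 1*(33) - 3*(23) = -36; iterating: T(2)=-36, T(3)=-135, T(4)=-27, T(5)=378, T(6)=459, T(7)=-675, T(8)=-2052; answer -2052

-2052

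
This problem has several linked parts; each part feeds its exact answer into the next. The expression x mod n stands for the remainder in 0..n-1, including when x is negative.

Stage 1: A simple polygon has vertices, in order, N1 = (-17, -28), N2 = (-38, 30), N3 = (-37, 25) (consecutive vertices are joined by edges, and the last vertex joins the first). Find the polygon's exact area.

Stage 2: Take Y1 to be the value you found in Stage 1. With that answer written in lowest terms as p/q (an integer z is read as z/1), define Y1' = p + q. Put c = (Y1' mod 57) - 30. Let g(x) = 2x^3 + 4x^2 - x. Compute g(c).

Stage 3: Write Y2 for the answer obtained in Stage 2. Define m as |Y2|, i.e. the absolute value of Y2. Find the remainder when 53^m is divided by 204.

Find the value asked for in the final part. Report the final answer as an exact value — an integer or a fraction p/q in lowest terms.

Stage 1: cross terms: (-17*30 - -38*-28)=-1574, (-38*25 - -37*30)=160, (-37*-28 - -17*25)=1461; twice the area = |47| = 47; area = 47/2; answer 47/2
Stage 2: Y1 = 47/2; threaded value p + q = 49; c = 19; 2*(19)^3 + 4*(19)^2 - 1*(19)^1 = (13718) + (1444) + (-19) = 15143; answer 15143
Stage 3: Y2 = 15143; m = 15143; squarings mod 204: 53^1=53, 53^2=157, 53^4=169, 53^8=1, 53^16=1, 53^32=1, 53^64=1, 53^128=1, 53^256=1, 53^512=1, 53^1024=1, 53^2048=1, 53^4096=1, 53^8192=1; 53^15143 = 53^1 * 53^2 * 53^4 * 53^32 * 53^256 * 53^512 * 53^2048 * 53^4096 * 53^8192 = 77 (mod 204); answer 77

77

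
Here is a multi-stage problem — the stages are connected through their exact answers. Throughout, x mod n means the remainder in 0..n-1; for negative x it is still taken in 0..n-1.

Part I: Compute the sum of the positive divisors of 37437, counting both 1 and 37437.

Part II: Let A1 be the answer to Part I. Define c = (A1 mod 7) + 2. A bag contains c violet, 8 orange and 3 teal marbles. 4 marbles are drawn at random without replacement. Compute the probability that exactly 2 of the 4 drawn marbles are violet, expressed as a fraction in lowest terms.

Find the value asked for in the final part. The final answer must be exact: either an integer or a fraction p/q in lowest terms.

55/182

Part I: 37437 = 3 * 12479; sigma = (1 + 3) * (1 + 12479) = 4 * 12480 = 49920; answer 49920
Part II: A1 = 49920; c = 5; total draws C(16,4) = 1820; favorable C(5,2)*C(11,2) = 550; P = 55/182; answer 55/182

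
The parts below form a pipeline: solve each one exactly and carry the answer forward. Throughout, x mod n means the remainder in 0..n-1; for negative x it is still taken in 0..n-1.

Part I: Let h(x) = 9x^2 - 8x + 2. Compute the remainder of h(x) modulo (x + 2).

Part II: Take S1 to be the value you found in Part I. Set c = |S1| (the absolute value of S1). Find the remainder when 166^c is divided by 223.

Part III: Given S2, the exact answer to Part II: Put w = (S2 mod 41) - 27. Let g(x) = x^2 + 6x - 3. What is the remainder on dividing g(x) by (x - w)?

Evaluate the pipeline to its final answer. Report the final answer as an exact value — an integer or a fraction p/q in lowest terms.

Part I: remainder = value at the root: 9*(-2)^2 - 8*(-2)^1 + 2 = (36) + (16) + (2) = 54; answer 54
Part II: S1 = 54; c = 54; squarings mod 223: 166^1=166, 166^2=127, 166^4=73, 166^8=200, 166^16=83, 166^32=199; 166^54 = 166^2 * 166^4 * 166^16 * 166^32 = 136 (mod 223); answer 136
Part III: S2 = 136; w = -14; remainder = value at the root: 1*(-14)^2 + 6*(-14)^1 - 3 = (196) + (-84) + (-3) = 109; answer 109

109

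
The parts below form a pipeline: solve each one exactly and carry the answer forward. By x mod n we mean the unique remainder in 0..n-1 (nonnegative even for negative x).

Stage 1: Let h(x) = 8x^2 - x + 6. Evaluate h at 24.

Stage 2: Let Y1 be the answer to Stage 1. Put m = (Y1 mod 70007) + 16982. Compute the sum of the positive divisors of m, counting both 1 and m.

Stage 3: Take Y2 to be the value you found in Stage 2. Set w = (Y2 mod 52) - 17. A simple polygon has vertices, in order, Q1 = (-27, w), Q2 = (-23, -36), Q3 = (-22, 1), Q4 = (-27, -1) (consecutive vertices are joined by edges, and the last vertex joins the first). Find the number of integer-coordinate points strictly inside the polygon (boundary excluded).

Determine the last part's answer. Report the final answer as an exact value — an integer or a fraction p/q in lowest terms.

Stage 1: 8*(24)^2 - 1*(24)^1 + 6 = (4608) + (-24) + (6) = 4590; answer 4590
Stage 2: Y1 = 4590; m = 21572; 21572 = 2^2 * 5393; sigma = (1 + 2 + 4) * (1 + 5393) = 7 * 5394 = 37758; answer 37758
Stage 3: Y2 = 37758; w = -11; cross terms: (-27*-36 - -23*-11)=719, (-23*1 - -22*-36)=-815, (-22*-1 - -27*1)=49, (-27*-11 - -27*-1)=270; twice the area = |223| = 223; area = 223/2; boundary points = 1 + 1 + 1 + 10 = 13; strictly interior points = area - boundary/2 + 1 = 106; answer 106

106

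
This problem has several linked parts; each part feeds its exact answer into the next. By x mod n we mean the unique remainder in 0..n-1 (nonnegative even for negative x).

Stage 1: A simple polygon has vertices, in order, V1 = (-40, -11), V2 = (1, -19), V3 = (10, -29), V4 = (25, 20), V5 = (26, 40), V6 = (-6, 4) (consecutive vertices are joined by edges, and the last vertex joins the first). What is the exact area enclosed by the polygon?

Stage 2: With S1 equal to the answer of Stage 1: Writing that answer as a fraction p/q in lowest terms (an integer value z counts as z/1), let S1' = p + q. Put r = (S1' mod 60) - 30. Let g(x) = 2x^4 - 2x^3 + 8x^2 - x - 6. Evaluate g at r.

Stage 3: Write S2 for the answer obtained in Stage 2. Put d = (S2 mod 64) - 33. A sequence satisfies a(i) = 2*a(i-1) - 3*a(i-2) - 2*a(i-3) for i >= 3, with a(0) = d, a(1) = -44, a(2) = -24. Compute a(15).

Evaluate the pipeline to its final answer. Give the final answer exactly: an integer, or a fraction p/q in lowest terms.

Stage 1: cross terms: (-40*-19 - 1*-11)=771, (1*-29 - 10*-19)=161, (10*20 - 25*-29)=925, (25*40 - 26*20)=480, (26*4 - -6*40)=344, (-6*-11 - -40*4)=226; twice the area = |2907| = 2907; area = 2907/2; answer 2907/2
Stage 2: S1 = 2907/2; threaded value p + q = 2909; r = -1; 2*(-1)^4 - 2*(-1)^3 + 8*(-1)^2 - 1*(-1)^1 - 6 = (2) + (2) + (8) + (1) + (-6) = 7; answer 7
Stage 3: S2 = 7; d = -26; a(3) = 2*(-24) - 3*(-44) - 2*(-26) = 136; iterating: a(3)=136, a(4)=432, a(5)=504, a(6)=-560, a(7)=-3496, a(8)=-6320, a(9)=-1032, a(10)=23888, a(11)=63512, a(12)=57424, a(13)=-123464, a(14)=-546224, a(15)=-836904; answer -836904

-836904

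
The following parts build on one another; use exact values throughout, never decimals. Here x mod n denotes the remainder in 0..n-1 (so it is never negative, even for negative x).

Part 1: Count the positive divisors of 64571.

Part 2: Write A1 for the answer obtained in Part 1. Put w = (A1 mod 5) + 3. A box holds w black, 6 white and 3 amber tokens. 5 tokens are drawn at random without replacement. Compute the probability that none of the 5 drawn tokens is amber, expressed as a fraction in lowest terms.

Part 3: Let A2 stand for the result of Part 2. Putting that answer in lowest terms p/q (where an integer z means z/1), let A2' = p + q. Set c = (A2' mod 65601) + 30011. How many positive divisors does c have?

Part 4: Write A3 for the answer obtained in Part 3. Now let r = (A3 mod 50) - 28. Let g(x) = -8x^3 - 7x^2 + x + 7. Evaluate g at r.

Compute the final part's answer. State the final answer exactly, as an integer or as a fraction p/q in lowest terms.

Part 1: 64571 = 13 * 4967; number of divisors = (1+1) * (1+1) = 4; answer 4
Part 2: A1 = 4; w = 7; total draws C(16,5) = 4368; favorable C(13,5) = 1287; P = 33/112; answer 33/112
Part 3: A2 = 33/112; threaded value p + q = 145; c = 30156; 30156 = 2^2 * 3 * 7 * 359; number of divisors = (2+1) * (1+1) * (1+1) * (1+1) = 24; answer 24
Part 4: A3 = 24; r = -4; -8*(-4)^3 - 7*(-4)^2 + 1*(-4)^1 + 7 = (512) + (-112) + (-4) + (7) = 403; answer 403

403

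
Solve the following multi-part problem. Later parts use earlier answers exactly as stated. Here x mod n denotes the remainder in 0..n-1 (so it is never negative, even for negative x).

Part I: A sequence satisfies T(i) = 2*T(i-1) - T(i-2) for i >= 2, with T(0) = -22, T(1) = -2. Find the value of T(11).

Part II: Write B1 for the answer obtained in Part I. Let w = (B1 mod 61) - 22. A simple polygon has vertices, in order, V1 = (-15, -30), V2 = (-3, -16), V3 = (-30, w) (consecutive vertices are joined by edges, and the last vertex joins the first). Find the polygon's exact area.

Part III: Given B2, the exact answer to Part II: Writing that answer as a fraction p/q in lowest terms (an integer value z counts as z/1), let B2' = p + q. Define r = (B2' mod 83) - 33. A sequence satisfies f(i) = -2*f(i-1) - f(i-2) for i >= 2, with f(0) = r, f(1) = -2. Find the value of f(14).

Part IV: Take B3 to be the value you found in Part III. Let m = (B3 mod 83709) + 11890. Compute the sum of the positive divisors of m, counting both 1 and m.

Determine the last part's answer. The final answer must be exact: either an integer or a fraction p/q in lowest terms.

142566

Part I: T(2) = 2*(-2) - 1*(-22) = 18; iterating: T(2)=18, T(3)=38, T(4)=58, T(5)=78, T(6)=98, T(7)=118, T(8)=138, T(9)=158, T(10)=178, T(11)=198; answer 198
Part II: B1 = 198; w = -7; cross terms: (-15*-16 - -3*-30)=150, (-3*-7 - -30*-16)=-459, (-30*-30 - -15*-7)=795; twice the area = |486| = 486; area = 243; answer 243
Part III: B2 = 243; threaded value p + q = 244; r = 45; f(2) = -2*(-2) - 1*(45) = -41; iterating: f(2)=-41, f(3)=84, f(4)=-127, f(5)=170, f(6)=-213, f(7)=256, f(8)=-299, f(9)=342, f(10)=-385, f(11)=428, f(12)=-471, f(13)=514, f(14)=-557; answer -557
Part IV: B3 = -557; m = 95042; 95042 = 2 * 47521; sigma = (1 + 2) * (1 + 47521) = 3 * 47522 = 142566; answer 142566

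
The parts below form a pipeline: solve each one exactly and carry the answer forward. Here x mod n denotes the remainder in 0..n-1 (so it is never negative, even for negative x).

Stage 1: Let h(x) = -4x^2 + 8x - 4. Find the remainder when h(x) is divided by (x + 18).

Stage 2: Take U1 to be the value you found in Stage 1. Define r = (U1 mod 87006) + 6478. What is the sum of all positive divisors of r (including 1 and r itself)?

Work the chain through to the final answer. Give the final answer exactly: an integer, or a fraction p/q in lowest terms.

Stage 1: remainder = value at the root: -4*(-18)^2 + 8*(-18)^1 - 4 = (-1296) + (-144) + (-4) = -1444; answer -1444
Stage 2: U1 = -1444; r = 92040; 92040 = 2^3 * 3 * 5 * 13 * 59; sigma = (1 + 2 + 4 + 8) * (1 + 3) * (1 + 5) * (1 + 13) * (1 + 59) = 15 * 4 * 6 * 14 * 60 = 302400; answer 302400

302400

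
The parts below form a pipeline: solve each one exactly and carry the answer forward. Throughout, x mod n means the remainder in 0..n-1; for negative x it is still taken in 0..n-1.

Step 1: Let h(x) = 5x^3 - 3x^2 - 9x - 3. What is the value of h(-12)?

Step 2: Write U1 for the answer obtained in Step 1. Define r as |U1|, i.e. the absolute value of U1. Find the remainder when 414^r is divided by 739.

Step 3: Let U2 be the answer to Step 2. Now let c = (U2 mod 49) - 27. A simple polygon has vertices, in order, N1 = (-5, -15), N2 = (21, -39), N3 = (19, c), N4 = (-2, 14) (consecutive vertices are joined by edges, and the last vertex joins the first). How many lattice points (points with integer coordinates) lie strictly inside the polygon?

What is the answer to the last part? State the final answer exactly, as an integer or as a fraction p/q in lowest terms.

Step 1: 5*(-12)^3 - 3*(-12)^2 - 9*(-12)^1 - 3 = (-8640) + (-432) + (108) + (-3) = -8967; answer -8967
Step 2: U1 = -8967; r = 8967; squarings mod 739: 414^1=414, 414^2=687, 414^4=487, 414^8=689, 414^16=283, 414^32=277, 414^64=612, 414^128=610, 414^256=383, 414^512=367, 414^1024=191, 414^2048=270, 414^4096=478, 414^8192=133; 414^8967 = 414^1 * 414^2 * 414^4 * 414^256 * 414^512 * 414^8192 = 20 (mod 739); answer 20
Step 3: U2 = 20; c = -7; cross terms: (-5*-39 - 21*-15)=510, (21*-7 - 19*-39)=594, (19*14 - -2*-7)=252, (-2*-15 - -5*14)=100; twice the area = |1456| = 1456; area = 728; boundary points = 2 + 2 + 21 + 1 = 26; strictly interior points = area - boundary/2 + 1 = 716; answer 716

716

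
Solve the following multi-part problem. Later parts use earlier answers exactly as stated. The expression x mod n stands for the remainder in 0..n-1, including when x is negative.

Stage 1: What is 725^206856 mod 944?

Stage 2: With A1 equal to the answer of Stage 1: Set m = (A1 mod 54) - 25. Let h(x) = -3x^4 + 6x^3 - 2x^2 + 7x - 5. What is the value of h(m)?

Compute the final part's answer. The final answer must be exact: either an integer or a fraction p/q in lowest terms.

Stage 1: squarings mod 944: 725^1=725, 725^2=761, 725^4=449, 725^8=529, 725^16=417, 725^32=193, 725^64=433, 725^128=577, 725^256=641, 725^512=241, 725^1024=497, 725^2048=625, 725^4096=753, 725^8192=609, 725^16384=833, 725^32768=49, 725^65536=513, 725^131072=737; 725^206856 = 725^8 * 725^2048 * 725^8192 * 725^65536 * 725^131072 = 833 (mod 944); answer 833
Stage 2: A1 = 833; m = -2; -3*(-2)^4 + 6*(-2)^3 - 2*(-2)^2 + 7*(-2)^1 - 5 = (-48) + (-48) + (-8) + (-14) + (-5) = -123; answer -123

-123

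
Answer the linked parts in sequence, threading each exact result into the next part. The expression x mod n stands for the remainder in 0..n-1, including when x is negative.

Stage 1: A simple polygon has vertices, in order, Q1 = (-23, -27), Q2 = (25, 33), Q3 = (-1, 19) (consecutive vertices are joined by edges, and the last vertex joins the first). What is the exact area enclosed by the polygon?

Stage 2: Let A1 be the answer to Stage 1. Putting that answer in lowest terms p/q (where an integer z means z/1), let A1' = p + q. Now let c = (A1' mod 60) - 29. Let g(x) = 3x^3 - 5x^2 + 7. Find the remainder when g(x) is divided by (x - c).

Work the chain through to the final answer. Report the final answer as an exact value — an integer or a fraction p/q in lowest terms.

Stage 1: cross terms: (-23*33 - 25*-27)=-84, (25*19 - -1*33)=508, (-1*-27 - -23*19)=464; twice the area = |888| = 888; area = 444; answer 444
Stage 2: A1 = 444; threaded value p + q = 445; c = -4; remainder = value at the root: 3*(-4)^3 - 5*(-4)^2 + 7 = (-192) + (-80) + (7) = -265; answer -265

-265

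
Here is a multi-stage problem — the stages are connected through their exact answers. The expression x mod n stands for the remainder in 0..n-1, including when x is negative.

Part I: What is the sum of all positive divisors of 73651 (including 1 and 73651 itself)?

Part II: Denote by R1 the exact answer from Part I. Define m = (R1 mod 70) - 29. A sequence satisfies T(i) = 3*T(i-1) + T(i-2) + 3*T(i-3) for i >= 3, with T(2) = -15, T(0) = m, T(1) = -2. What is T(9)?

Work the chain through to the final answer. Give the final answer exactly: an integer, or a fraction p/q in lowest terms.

-169550

Part I: 73651 is prime, so its only divisors are 1 and 73651; sigma = 1 + 73651 = 73652; answer 73652
Part II: R1 = 73652; m = -17; T(3) = 3*(-15) + 1*(-2) + 3*(-17) = -98; iterating: T(3)=-98, T(4)=-315, T(5)=-1088, T(6)=-3873, T(7)=-13652, T(8)=-48093, T(9)=-169550; answer -169550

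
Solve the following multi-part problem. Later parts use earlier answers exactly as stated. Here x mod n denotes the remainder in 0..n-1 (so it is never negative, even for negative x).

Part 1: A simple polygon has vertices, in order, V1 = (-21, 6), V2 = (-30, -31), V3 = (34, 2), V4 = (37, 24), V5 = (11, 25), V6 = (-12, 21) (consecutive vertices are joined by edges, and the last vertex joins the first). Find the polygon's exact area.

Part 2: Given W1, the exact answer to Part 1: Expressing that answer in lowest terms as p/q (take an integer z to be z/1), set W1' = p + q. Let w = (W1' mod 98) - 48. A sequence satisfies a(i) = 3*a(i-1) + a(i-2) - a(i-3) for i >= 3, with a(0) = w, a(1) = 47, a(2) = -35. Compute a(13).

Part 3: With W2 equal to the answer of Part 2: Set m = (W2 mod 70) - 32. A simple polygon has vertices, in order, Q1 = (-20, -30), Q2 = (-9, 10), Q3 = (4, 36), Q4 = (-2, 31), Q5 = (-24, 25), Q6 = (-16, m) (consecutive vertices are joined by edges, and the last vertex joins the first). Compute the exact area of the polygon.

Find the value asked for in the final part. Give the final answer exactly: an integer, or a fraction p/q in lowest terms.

414

Part 1: cross terms: (-21*-31 - -30*6)=831, (-30*2 - 34*-31)=994, (34*24 - 37*2)=742, (37*25 - 11*24)=661, (11*21 - -12*25)=531, (-12*6 - -21*21)=369; twice the area = |4128| = 4128; area = 2064; answer 2064
Part 2: W1 = 2064; threaded value p + q = 2065; w = -41; a(3) = 3*(-35) + 1*(47) - 1*(-41) = -17; iterating: a(3)=-17, a(4)=-133, a(5)=-381, a(6)=-1259, a(7)=-4025, a(8)=-12953, a(9)=-41625, a(10)=-133803, a(11)=-430081, a(12)=-1382421, a(13)=-4443541; answer -4443541
Part 3: W2 = -4443541; m = 27; cross terms: (-20*10 - -9*-30)=-470, (-9*36 - 4*10)=-364, (4*31 - -2*36)=196, (-2*25 - -24*31)=694, (-24*27 - -16*25)=-248, (-16*-30 - -20*27)=1020; twice the area = |828| = 828; area = 414; answer 414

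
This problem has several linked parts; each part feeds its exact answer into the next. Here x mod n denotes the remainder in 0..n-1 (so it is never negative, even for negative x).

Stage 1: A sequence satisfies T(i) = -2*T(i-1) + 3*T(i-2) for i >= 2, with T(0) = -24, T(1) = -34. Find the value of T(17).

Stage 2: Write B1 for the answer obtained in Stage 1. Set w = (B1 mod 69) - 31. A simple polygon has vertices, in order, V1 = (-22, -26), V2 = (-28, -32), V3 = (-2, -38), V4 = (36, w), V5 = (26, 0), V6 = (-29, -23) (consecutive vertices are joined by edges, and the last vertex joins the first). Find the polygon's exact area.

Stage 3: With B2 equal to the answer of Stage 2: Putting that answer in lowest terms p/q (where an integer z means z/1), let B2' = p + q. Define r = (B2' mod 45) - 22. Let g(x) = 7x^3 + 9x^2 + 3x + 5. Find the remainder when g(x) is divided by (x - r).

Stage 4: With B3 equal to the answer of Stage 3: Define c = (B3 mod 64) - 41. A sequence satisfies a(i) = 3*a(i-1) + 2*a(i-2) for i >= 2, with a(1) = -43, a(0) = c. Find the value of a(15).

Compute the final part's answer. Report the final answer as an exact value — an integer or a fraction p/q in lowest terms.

-2910941975

Stage 1: T(2) = -2*(-34) + 3*(-24) = -4; iterating: T(2)=-4, T(3)=-94, T(4)=176, T(5)=-634, T(6)=1796, T(7)=-5494, T(8)=16376, T(9)=-49234, T(10)=147596, T(11)=-442894, T(12)=1328576, T(13)=-3985834, T(14)=11957396, T(15)=-35872294, T(16)=107616776, T(17)=-322850434; answer -322850434
Stage 2: B1 = -322850434; w = -17; cross terms: (-22*-32 - -28*-26)=-24, (-28*-38 - -2*-32)=1000, (-2*-17 - 36*-38)=1402, (36*0 - 26*-17)=442, (26*-23 - -29*0)=-598, (-29*-26 - -22*-23)=248; twice the area = |2470| = 2470; area = 1235; answer 1235
Stage 3: B2 = 1235; threaded value p + q = 1236; r = -1; remainder = value at the root: 7*(-1)^3 + 9*(-1)^2 + 3*(-1)^1 + 5 = (-7) + (9) + (-3) + (5) = 4; answer 4
Stage 4: B3 = 4; c = -37; a(2) = 3*(-43) + 2*(-37) = -203; iterating: a(2)=-203, a(3)=-695, a(4)=-2491, a(5)=-8863, a(6)=-31571, a(7)=-112439, a(8)=-400459, a(9)=-1426255, a(10)=-5079683, a(11)=-18091559, a(12)=-64434043, a(13)=-229485247, a(14)=-817323827, a(15)=-2910941975; answer -2910941975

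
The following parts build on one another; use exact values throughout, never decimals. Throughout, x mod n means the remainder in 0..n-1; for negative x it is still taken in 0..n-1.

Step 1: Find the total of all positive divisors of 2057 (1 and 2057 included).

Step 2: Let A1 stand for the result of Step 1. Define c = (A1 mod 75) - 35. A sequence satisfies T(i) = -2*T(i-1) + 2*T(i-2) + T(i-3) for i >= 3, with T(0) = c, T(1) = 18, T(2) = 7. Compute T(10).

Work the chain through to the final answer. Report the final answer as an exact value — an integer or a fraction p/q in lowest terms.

-31976

Step 1: 2057 = 11^2 * 17; sigma = (1 + 11 + 121) * (1 + 17) = 133 * 18 = 2394; answer 2394
Step 2: A1 = 2394; c = 34; T(3) = -2*(7) + 2*(18) + 1*(34) = 56; iterating: T(3)=56, T(4)=-80, T(5)=279, T(6)=-662, T(7)=1802, T(8)=-4649, T(9)=12240, T(10)=-31976; answer -31976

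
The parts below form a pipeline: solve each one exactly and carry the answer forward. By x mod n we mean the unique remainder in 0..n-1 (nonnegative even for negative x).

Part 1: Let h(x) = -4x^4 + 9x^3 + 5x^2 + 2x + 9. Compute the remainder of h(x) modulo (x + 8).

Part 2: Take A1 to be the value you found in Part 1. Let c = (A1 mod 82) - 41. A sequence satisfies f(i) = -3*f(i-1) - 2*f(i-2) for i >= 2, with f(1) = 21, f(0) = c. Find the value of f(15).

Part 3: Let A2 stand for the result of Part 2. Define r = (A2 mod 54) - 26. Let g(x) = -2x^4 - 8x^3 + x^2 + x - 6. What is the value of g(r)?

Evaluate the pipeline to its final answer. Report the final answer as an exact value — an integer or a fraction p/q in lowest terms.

Part 1: remainder = value at the root: -4*(-8)^4 + 9*(-8)^3 + 5*(-8)^2 + 2*(-8)^1 + 9 = (-16384) + (-4608) + (320) + (-16) + (9) = -20679; answer -20679
Part 2: A1 = -20679; c = 26; f(2) = -3*(21) - 2*(26) = -115; iterating: f(2)=-115, f(3)=303, f(4)=-679, f(5)=1431, f(6)=-2935, f(7)=5943, f(8)=-11959, f(9)=23991, f(10)=-48055, f(11)=96183, f(12)=-192439, f(13)=384951, f(14)=-769975, f(15)=1540023; answer 1540023
Part 3: A2 = 1540023; r = 25; -2*(25)^4 - 8*(25)^3 + 1*(25)^2 + 1*(25)^1 - 6 = (-781250) + (-125000) + (625) + (25) + (-6) = -905606; answer -905606

-905606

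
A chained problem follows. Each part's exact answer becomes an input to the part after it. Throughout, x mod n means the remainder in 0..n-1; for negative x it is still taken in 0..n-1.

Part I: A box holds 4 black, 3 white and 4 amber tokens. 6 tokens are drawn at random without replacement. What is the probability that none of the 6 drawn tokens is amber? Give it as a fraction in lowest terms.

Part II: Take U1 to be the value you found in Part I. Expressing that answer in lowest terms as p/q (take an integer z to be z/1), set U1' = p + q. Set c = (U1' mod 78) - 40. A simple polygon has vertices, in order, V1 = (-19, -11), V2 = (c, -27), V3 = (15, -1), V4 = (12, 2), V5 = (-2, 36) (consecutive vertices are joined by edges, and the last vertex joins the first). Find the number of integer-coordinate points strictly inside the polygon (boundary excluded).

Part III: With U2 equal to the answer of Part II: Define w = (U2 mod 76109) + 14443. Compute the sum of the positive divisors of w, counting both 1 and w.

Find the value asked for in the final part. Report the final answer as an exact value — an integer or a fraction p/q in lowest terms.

19531

Part I: total draws C(11,6) = 462; favorable C(7,6) = 7; P = 1/66; answer 1/66
Part II: U1 = 1/66; threaded value p + q = 67; c = 27; cross terms: (-19*-27 - 27*-11)=810, (27*-1 - 15*-27)=378, (15*2 - 12*-1)=42, (12*36 - -2*2)=436, (-2*-11 - -19*36)=706; twice the area = |2372| = 2372; area = 1186; boundary points = 2 + 2 + 3 + 2 + 1 = 10; strictly interior points = area - boundary/2 + 1 = 1182; answer 1182
Part III: U2 = 1182; w = 15625; 15625 = 5^6; sigma = (1 + 5 + 25 + 125 + 625 + 3125 + 15625) = 19531; answer 19531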